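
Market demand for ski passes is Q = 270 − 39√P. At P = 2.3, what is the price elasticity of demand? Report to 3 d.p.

-0.140

At P = 2.3, Q = 210.854.
dQ/dP = −39/(2√P) = -12.858.
ε = (dQ/dP)(P/Q) = (-12.858)(2.3/210.854).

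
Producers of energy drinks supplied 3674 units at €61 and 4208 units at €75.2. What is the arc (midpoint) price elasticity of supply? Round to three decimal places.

0.650

ΔQ = 4208 − 3674 = 534; ΔP = 75.2 − 61 = 14.2.
Midpoints: P̄ = 68.10, Q̄ = 3941.0.
ε_s = (ΔQ/ΔP)(P̄/Q̄) = (534/14.2)(68.10/3941.0).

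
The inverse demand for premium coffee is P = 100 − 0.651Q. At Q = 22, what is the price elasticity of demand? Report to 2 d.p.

-5.98

At Q = 22, P = 100 − 0.651(22) = 85.68.
dP/dQ = −0.651, so dQ/dP = 1/(−0.651) = -1.536.
ε = (dQ/dP)(P/Q) = (-1.536)(85.68/22).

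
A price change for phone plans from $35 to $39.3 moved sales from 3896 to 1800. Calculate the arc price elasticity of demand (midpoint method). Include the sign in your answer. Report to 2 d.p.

-6.36

ΔQ = 1800 − 3896 = -2096; ΔP = 39.3 − 35 = 4.3.
Midpoints: P̄ = 37.15, Q̄ = 2848.0.
ε = (ΔQ/ΔP)(P̄/Q̄) = (-2096/4.3)(37.15/2848.0).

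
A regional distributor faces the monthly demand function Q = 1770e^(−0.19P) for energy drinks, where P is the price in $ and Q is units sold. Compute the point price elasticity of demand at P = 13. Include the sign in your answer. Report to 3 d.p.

At P = 13, Q = 149.715.
dQ/dP = −0.19·1770e^(−0.19P) = −0.19Q = -28.446.
ε = (dQ/dP)(P/Q) = (-28.446)(13/149.715).

-2.470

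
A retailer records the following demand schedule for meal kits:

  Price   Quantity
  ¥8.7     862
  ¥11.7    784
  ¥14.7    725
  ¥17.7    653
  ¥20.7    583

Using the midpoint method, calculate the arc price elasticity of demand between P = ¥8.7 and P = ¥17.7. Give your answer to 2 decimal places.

At P = 8.7, Q = 862; at P = 17.7, Q = 653.
ΔQ = -209, ΔP = 9.0. Midpoints: P̄ = 13.20, Q̄ = 757.5.
ε = (ΔQ/ΔP)(P̄/Q̄) = (-209/9.0)(13.20/757.5).

-0.40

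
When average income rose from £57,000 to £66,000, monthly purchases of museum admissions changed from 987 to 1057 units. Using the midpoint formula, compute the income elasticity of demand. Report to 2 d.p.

ΔQ = 70, ΔI = 9000. Midpoints: Ī = 61,500, Q̄ = 1022.0.
ε_I = (ΔQ/ΔI)(Ī/Q̄) = (70/9000)(61500/1022.0).
ε_I > 0, so the good is normal.

0.47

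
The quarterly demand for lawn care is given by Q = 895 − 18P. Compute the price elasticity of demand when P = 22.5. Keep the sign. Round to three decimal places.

At P = 22.5, Q = 490.
dQ/dP = −18.
ε = (dQ/dP)(P/Q) = (-18)(22.5/490).

-0.827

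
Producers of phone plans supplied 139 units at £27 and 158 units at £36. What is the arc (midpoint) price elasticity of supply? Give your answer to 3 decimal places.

0.448

ΔQ = 158 − 139 = 19; ΔP = 36 − 27 = 9.
Midpoints: P̄ = 31.50, Q̄ = 148.5.
ε_s = (ΔQ/ΔP)(P̄/Q̄) = (19/9)(31.50/148.5).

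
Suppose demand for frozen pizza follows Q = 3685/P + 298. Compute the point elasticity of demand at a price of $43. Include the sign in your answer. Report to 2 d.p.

-0.22

At P = 43, Q = 383.698.
dQ/dP = −3685/P² = -1.993.
ε = (dQ/dP)(P/Q) = (-1.993)(43/383.698).
|ε| < 1, so demand is inelastic at this price.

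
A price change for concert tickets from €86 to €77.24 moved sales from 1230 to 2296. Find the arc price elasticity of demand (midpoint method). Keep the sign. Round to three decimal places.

-5.634

ΔQ = 2296 − 1230 = 1066; ΔP = 77.24 − 86 = -8.76.
Midpoints: P̄ = 81.62, Q̄ = 1763.0.
ε = (ΔQ/ΔP)(P̄/Q̄) = (1066/-8.76)(81.62/1763.0).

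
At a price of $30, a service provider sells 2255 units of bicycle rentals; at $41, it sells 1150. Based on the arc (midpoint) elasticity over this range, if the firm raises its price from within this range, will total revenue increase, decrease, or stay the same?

Arc ε = (-1105/11)(35.50/1702.5) ≈ -2.095.
|ε| = 2.09 > 1, so demand is elastic. A price rise therefore reduces total revenue.

decrease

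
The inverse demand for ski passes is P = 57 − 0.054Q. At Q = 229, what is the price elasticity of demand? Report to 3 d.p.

At Q = 229, P = 57 − 0.054(229) = 44.63.
dP/dQ = −0.054, so dQ/dP = 1/(−0.054) = -18.519.
ε = (dQ/dP)(P/Q) = (-18.519)(44.63/229).

-3.609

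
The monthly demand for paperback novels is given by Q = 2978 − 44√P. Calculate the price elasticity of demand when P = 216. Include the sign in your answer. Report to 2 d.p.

At P = 216, Q = 2331.335.
dQ/dP = −44/(2√P) = -1.497.
ε = (dQ/dP)(P/Q) = (-1.497)(216/2331.335).
|ε| < 1, so demand is inelastic at this price.

-0.14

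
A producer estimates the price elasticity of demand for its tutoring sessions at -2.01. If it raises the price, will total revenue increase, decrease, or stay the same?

decrease

|ε| = 2.01 > 1, so demand is elastic. A price rise therefore reduces total revenue.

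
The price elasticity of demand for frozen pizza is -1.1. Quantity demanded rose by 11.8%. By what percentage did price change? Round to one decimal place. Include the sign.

%ΔP ≈ %ΔQ / ε = (11.8%)/(-1.1) = -10.73%.

-10.7%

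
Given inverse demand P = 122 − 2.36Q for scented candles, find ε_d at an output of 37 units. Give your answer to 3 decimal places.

-0.397

At Q = 37, P = 122 − 2.36(37) = 34.68.
dP/dQ = −2.36, so dQ/dP = 1/(−2.36) = -0.424.
ε = (dQ/dP)(P/Q) = (-0.424)(34.68/37).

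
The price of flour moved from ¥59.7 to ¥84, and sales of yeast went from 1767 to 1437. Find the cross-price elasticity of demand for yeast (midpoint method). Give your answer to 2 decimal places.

-0.61

ΔQ_x = 1437 − 1767 = -330; ΔP_y = 84 − 59.7 = 24.3.
Midpoints: P̄_y = 71.85, Q̄_x = 1602.0.
ε_xy = (ΔQ_x/ΔP_y)(P̄_y/Q̄_x) = (-330/24.3)(71.85/1602.0).
ε_xy < 0, so the goods are complements.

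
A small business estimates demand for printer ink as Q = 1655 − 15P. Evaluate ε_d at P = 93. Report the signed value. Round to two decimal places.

-5.37

At P = 93, Q = 260.
dQ/dP = −15.
ε = (dQ/dP)(P/Q) = (-15)(93/260).
|ε| > 1, so demand is elastic at this price.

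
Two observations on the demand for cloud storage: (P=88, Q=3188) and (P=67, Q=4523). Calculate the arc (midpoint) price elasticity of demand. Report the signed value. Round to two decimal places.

ΔQ = 4523 − 3188 = 1335; ΔP = 67 − 88 = -21.
Midpoints: P̄ = 77.50, Q̄ = 3855.5.
ε = (ΔQ/ΔP)(P̄/Q̄) = (1335/-21)(77.50/3855.5).

-1.28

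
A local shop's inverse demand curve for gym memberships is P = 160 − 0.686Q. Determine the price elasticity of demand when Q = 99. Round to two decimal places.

At Q = 99, P = 160 − 0.686(99) = 92.09.
dP/dQ = −0.686, so dQ/dP = 1/(−0.686) = -1.458.
ε = (dQ/dP)(P/Q) = (-1.458)(92.09/99).

-1.36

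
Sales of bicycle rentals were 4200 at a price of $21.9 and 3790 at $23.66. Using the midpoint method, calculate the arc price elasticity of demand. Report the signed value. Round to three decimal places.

-1.328

ΔQ = 3790 − 4200 = -410; ΔP = 23.66 − 21.9 = 1.76.
Midpoints: P̄ = 22.78, Q̄ = 3995.0.
ε = (ΔQ/ΔP)(P̄/Q̄) = (-410/1.76)(22.78/3995.0).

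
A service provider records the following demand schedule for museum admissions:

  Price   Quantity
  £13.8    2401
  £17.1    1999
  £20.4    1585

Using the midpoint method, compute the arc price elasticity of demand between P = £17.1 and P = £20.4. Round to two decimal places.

At P = 17.1, Q = 1999; at P = 20.4, Q = 1585.
ΔQ = -414, ΔP = 3.3. Midpoints: P̄ = 18.75, Q̄ = 1792.0.
ε = (ΔQ/ΔP)(P̄/Q̄) = (-414/3.3)(18.75/1792.0).

-1.31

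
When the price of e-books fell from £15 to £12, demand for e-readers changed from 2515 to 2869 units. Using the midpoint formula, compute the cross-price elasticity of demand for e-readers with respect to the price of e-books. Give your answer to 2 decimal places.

-0.59

ΔQ_x = 2869 − 2515 = 354; ΔP_y = 12 − 15 = -3.
Midpoints: P̄_y = 13.50, Q̄_x = 2692.0.
ε_xy = (ΔQ_x/ΔP_y)(P̄_y/Q̄_x) = (354/-3)(13.50/2692.0).
ε_xy < 0, so the goods are complements.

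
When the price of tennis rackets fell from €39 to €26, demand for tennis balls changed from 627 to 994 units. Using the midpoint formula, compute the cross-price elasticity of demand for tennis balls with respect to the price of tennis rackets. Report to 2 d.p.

ΔQ_x = 994 − 627 = 367; ΔP_y = 26 − 39 = -13.
Midpoints: P̄_y = 32.50, Q̄_x = 810.5.
ε_xy = (ΔQ_x/ΔP_y)(P̄_y/Q̄_x) = (367/-13)(32.50/810.5).

-1.13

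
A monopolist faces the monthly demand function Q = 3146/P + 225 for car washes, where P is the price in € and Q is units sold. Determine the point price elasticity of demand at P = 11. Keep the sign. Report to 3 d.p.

At P = 11, Q = 511.
dQ/dP = −3146/P² = -26.
ε = (dQ/dP)(P/Q) = (-26)(11/511).

-0.560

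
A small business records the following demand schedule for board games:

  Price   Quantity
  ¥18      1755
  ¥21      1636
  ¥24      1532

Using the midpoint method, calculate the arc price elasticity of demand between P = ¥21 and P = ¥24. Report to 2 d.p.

-0.49

At P = 21, Q = 1636; at P = 24, Q = 1532.
ΔQ = -104, ΔP = 3. Midpoints: P̄ = 22.50, Q̄ = 1584.0.
ε = (ΔQ/ΔP)(P̄/Q̄) = (-104/3)(22.50/1584.0).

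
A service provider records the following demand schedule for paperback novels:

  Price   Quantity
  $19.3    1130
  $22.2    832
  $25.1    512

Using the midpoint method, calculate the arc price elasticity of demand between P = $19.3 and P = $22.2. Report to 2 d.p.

At P = 19.3, Q = 1130; at P = 22.2, Q = 832.
ΔQ = -298, ΔP = 2.9. Midpoints: P̄ = 20.75, Q̄ = 981.0.
ε = (ΔQ/ΔP)(P̄/Q̄) = (-298/2.9)(20.75/981.0).

-2.17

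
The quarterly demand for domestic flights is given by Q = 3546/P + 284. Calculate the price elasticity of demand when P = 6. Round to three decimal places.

At P = 6, Q = 875.
dQ/dP = −3546/P² = -98.500.
ε = (dQ/dP)(P/Q) = (-98.500)(6/875).

-0.675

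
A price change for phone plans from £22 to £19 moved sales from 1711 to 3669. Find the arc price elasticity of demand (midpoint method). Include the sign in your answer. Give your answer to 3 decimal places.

ΔQ = 3669 − 1711 = 1958; ΔP = 19 − 22 = -3.
Midpoints: P̄ = 20.50, Q̄ = 2690.0.
ε = (ΔQ/ΔP)(P̄/Q̄) = (1958/-3)(20.50/2690.0).

-4.974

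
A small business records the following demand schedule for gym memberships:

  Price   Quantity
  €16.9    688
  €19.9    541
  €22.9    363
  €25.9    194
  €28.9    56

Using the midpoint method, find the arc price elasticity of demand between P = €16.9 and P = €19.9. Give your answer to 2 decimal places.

-1.47

At P = 16.9, Q = 688; at P = 19.9, Q = 541.
ΔQ = -147, ΔP = 3.0. Midpoints: P̄ = 18.40, Q̄ = 614.5.
ε = (ΔQ/ΔP)(P̄/Q̄) = (-147/3.0)(18.40/614.5).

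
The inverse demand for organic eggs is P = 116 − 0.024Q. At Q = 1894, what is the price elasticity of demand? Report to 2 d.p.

-1.55

At Q = 1894, P = 116 − 0.024(1894) = 70.54.
dP/dQ = −0.024, so dQ/dP = 1/(−0.024) = -41.667.
ε = (dQ/dP)(P/Q) = (-41.667)(70.54/1894).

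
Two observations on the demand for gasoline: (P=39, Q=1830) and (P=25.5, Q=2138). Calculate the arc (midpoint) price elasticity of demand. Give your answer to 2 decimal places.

-0.37

ΔQ = 2138 − 1830 = 308; ΔP = 25.5 − 39 = -13.5.
Midpoints: P̄ = 32.25, Q̄ = 1984.0.
ε = (ΔQ/ΔP)(P̄/Q̄) = (308/-13.5)(32.25/1984.0).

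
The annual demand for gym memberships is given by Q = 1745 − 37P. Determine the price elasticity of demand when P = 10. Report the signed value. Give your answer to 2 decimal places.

-0.27

At P = 10, Q = 1375.
dQ/dP = −37.
ε = (dQ/dP)(P/Q) = (-37)(10/1375).
|ε| < 1, so demand is inelastic at this price.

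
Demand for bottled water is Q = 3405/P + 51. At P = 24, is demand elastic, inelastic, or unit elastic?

inelastic

Q = 192.875, dQ/dP = -5.911.
ε = (dQ/dP)(P/Q) ≈ -0.736.
|ε| = 0.74 < 1.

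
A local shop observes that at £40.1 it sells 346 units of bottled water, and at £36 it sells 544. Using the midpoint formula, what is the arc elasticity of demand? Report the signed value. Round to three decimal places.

-4.129

ΔQ = 544 − 346 = 198; ΔP = 36 − 40.1 = -4.1.
Midpoints: P̄ = 38.05, Q̄ = 445.0.
ε = (ΔQ/ΔP)(P̄/Q̄) = (198/-4.1)(38.05/445.0).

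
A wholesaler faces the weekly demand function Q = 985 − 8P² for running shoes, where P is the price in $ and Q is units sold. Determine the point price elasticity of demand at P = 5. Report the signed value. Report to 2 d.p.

-0.51

At P = 5, Q = 785.
dQ/dP = −16P = -80.
ε = (dQ/dP)(P/Q) = (-80)(5/785).
|ε| < 1, so demand is inelastic at this price.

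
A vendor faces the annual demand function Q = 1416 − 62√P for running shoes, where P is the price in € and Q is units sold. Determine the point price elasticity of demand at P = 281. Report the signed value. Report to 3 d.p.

At P = 281, Q = 376.691.
dQ/dP = −62/(2√P) = -1.849.
ε = (dQ/dP)(P/Q) = (-1.849)(281/376.691).

-1.380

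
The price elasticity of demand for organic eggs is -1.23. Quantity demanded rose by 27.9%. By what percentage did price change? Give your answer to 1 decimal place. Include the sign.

%ΔP ≈ %ΔQ / ε = (27.9%)/(-1.23) = -22.68%.

-22.7%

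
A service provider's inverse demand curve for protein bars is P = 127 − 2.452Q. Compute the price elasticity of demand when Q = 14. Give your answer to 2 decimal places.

At Q = 14, P = 127 − 2.452(14) = 92.67.
dP/dQ = −2.452, so dQ/dP = 1/(−2.452) = -0.408.
ε = (dQ/dP)(P/Q) = (-0.408)(92.67/14).

-2.70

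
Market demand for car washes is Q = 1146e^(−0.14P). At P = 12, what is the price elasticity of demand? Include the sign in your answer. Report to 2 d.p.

-1.68

At P = 12, Q = 213.585.
dQ/dP = −0.14·1146e^(−0.14P) = −0.14Q = -29.902.
ε = (dQ/dP)(P/Q) = (-29.902)(12/213.585).
|ε| > 1, so demand is elastic at this price.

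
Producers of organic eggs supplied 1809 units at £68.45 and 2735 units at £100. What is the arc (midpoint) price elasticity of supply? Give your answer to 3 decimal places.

1.088

ΔQ = 2735 − 1809 = 926; ΔP = 100 − 68.45 = 31.55.
Midpoints: P̄ = 84.22, Q̄ = 2272.0.
ε_s = (ΔQ/ΔP)(P̄/Q̄) = (926/31.55)(84.22/2272.0).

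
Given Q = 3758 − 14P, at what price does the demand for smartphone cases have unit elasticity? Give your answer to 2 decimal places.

For linear demand Q = a − bP, ε = −bP/(a − bP). |ε| = 1 when bP = a − bP, i.e. P = a/(2b).
P = 3758/(2·14) = 3758/28 = 134.2143.

134.21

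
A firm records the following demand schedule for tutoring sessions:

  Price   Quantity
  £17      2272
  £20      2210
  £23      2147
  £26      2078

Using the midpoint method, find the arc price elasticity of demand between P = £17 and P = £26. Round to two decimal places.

At P = 17, Q = 2272; at P = 26, Q = 2078.
ΔQ = -194, ΔP = 9. Midpoints: P̄ = 21.50, Q̄ = 2175.0.
ε = (ΔQ/ΔP)(P̄/Q̄) = (-194/9)(21.50/2175.0).

-0.21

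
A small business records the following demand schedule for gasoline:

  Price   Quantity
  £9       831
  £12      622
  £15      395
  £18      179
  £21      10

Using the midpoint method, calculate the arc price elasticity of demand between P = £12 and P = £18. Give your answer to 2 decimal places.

-2.77

At P = 12, Q = 622; at P = 18, Q = 179.
ΔQ = -443, ΔP = 6. Midpoints: P̄ = 15.00, Q̄ = 400.5.
ε = (ΔQ/ΔP)(P̄/Q̄) = (-443/6)(15.00/400.5).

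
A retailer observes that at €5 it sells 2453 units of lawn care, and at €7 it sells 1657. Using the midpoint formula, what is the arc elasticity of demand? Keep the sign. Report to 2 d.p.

ΔQ = 1657 − 2453 = -796; ΔP = 7 − 5 = 2.
Midpoints: P̄ = 6.00, Q̄ = 2055.0.
ε = (ΔQ/ΔP)(P̄/Q̄) = (-796/2)(6.00/2055.0).

-1.16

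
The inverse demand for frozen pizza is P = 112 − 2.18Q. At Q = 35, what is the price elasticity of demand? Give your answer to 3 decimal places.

At Q = 35, P = 112 − 2.18(35) = 35.70.
dP/dQ = −2.18, so dQ/dP = 1/(−2.18) = -0.459.
ε = (dQ/dP)(P/Q) = (-0.459)(35.70/35).

-0.468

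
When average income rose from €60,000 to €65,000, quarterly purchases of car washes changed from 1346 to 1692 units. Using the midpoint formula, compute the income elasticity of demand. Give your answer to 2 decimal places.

ΔQ = 346, ΔI = 5000. Midpoints: Ī = 62,500, Q̄ = 1519.0.
ε_I = (ΔQ/ΔI)(Ī/Q̄) = (346/5000)(62500/1519.0).
ε_I > 0, so the good is normal.

2.85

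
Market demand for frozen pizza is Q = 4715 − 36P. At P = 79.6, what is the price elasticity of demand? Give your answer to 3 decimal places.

-1.549

At P = 79.6, Q = 1849.400.
dQ/dP = −36.
ε = (dQ/dP)(P/Q) = (-36)(79.6/1849.400).
|ε| > 1, so demand is elastic at this price.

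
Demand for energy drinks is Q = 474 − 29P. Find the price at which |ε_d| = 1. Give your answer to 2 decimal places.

8.17

For linear demand Q = a − bP, ε = −bP/(a − bP). |ε| = 1 when bP = a − bP, i.e. P = a/(2b).
P = 474/(2·29) = 474/58 = 8.1724.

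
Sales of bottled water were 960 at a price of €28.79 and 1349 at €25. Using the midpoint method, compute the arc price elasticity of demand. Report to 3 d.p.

-2.391

ΔQ = 1349 − 960 = 389; ΔP = 25 − 28.79 = -3.79.
Midpoints: P̄ = 26.89, Q̄ = 1154.5.
ε = (ΔQ/ΔP)(P̄/Q̄) = (389/-3.79)(26.89/1154.5).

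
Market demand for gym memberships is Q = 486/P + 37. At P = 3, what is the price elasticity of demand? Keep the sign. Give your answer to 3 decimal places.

-0.814

At P = 3, Q = 199.
dQ/dP = −486/P² = -54.
ε = (dQ/dP)(P/Q) = (-54)(3/199).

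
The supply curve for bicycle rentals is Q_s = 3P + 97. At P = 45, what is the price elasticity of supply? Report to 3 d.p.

0.582

At P = 45, Q_s = 232.
dQ_s/dP = 3.
ε_s = (dQ_s/dP)(P/Q_s) = (3)(45/232).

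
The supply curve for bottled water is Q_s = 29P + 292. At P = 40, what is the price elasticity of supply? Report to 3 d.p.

0.799

At P = 40, Q_s = 1452.
dQ_s/dP = 29.
ε_s = (dQ_s/dP)(P/Q_s) = (29)(40/1452).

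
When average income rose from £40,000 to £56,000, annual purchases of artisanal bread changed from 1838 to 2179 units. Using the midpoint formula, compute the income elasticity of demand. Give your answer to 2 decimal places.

0.51

ΔQ = 341, ΔI = 16000. Midpoints: Ī = 48,000, Q̄ = 2008.5.
ε_I = (ΔQ/ΔI)(Ī/Q̄) = (341/16000)(48000/2008.5).
ε_I > 0, so the good is normal.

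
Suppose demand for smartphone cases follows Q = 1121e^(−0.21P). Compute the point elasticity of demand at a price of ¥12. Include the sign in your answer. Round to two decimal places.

-2.52

At P = 12, Q = 90.195.
dQ/dP = −0.21·1121e^(−0.21P) = −0.21Q = -18.941.
ε = (dQ/dP)(P/Q) = (-18.941)(12/90.195).
|ε| > 1, so demand is elastic at this price.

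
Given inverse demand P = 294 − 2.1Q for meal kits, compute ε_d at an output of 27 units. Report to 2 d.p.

At Q = 27, P = 294 − 2.1(27) = 237.30.
dP/dQ = −2.1, so dQ/dP = 1/(−2.1) = -0.476.
ε = (dQ/dP)(P/Q) = (-0.476)(237.30/27).

-4.19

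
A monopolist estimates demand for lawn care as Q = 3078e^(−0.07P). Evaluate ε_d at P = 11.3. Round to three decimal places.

At P = 11.3, Q = 1395.538.
dQ/dP = −0.07·3078e^(−0.07P) = −0.07Q = -97.688.
ε = (dQ/dP)(P/Q) = (-97.688)(11.3/1395.538).

-0.791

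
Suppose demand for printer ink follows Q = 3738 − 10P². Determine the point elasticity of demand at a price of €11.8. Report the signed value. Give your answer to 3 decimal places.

-1.187

At P = 11.8, Q = 2345.600.
dQ/dP = −20P = -236.
ε = (dQ/dP)(P/Q) = (-236)(11.8/2345.600).
|ε| > 1, so demand is elastic at this price.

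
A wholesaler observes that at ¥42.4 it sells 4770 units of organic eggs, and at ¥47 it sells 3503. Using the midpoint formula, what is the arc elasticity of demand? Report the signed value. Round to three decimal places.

ΔQ = 3503 − 4770 = -1267; ΔP = 47 − 42.4 = 4.6.
Midpoints: P̄ = 44.70, Q̄ = 4136.5.
ε = (ΔQ/ΔP)(P̄/Q̄) = (-1267/4.6)(44.70/4136.5).

-2.976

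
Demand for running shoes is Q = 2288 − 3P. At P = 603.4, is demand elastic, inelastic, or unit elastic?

Q = 477.800, dQ/dP = -3.
ε = (dQ/dP)(P/Q) ≈ -3.789.
|ε| = 3.79 > 1.

elastic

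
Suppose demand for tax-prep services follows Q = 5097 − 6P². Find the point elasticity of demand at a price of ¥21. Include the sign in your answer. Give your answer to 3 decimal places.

-2.159

At P = 21, Q = 2451.
dQ/dP = −12P = -252.
ε = (dQ/dP)(P/Q) = (-252)(21/2451).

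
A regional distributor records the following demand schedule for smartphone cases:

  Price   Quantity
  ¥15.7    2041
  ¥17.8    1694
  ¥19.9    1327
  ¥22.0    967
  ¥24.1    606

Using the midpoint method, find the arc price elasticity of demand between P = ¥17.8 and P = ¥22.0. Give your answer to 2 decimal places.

-2.59

At P = 17.8, Q = 1694; at P = 22.0, Q = 967.
ΔQ = -727, ΔP = 4.2. Midpoints: P̄ = 19.90, Q̄ = 1330.5.
ε = (ΔQ/ΔP)(P̄/Q̄) = (-727/4.2)(19.90/1330.5).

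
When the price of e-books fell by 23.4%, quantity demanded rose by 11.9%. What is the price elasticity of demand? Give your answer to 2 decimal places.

ε = %ΔQ / %ΔP = (11.9)/(-23.4) = -0.509.

-0.51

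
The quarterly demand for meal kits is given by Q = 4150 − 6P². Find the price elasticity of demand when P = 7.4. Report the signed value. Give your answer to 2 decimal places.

At P = 7.4, Q = 3821.440.
dQ/dP = −12P = -88.800.
ε = (dQ/dP)(P/Q) = (-88.800)(7.4/3821.440).

-0.17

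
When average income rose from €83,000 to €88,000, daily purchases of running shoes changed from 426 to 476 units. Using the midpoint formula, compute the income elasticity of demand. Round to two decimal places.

1.90

ΔQ = 50, ΔI = 5000. Midpoints: Ī = 85,500, Q̄ = 451.0.
ε_I = (ΔQ/ΔI)(Ī/Q̄) = (50/5000)(85500/451.0).
ε_I > 0, so the good is normal.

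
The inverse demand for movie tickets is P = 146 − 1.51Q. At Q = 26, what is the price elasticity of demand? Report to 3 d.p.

-2.719

At Q = 26, P = 146 − 1.51(26) = 106.74.
dP/dQ = −1.51, so dQ/dP = 1/(−1.51) = -0.662.
ε = (dQ/dP)(P/Q) = (-0.662)(106.74/26).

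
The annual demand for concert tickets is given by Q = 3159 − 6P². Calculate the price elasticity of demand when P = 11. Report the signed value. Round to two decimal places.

At P = 11, Q = 2433.
dQ/dP = −12P = -132.
ε = (dQ/dP)(P/Q) = (-132)(11/2433).

-0.60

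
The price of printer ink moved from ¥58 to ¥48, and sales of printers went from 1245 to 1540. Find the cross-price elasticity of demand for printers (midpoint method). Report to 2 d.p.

-1.12

ΔQ_x = 1540 − 1245 = 295; ΔP_y = 48 − 58 = -10.
Midpoints: P̄_y = 53.00, Q̄_x = 1392.5.
ε_xy = (ΔQ_x/ΔP_y)(P̄_y/Q̄_x) = (295/-10)(53.00/1392.5).
ε_xy < 0, so the goods are complements.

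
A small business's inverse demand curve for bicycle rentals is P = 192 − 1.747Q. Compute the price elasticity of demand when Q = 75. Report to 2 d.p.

At Q = 75, P = 192 − 1.747(75) = 60.97.
dP/dQ = −1.747, so dQ/dP = 1/(−1.747) = -0.572.
ε = (dQ/dP)(P/Q) = (-0.572)(60.97/75).

-0.47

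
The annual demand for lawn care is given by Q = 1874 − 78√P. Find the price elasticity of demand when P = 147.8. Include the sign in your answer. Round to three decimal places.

At P = 147.8, Q = 925.730.
dQ/dP = −78/(2√P) = -3.208.
ε = (dQ/dP)(P/Q) = (-3.208)(147.8/925.730).
|ε| < 1, so demand is inelastic at this price.

-0.512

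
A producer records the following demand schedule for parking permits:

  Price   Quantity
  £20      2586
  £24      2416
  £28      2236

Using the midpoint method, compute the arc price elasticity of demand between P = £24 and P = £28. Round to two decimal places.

-0.50

At P = 24, Q = 2416; at P = 28, Q = 2236.
ΔQ = -180, ΔP = 4. Midpoints: P̄ = 26.00, Q̄ = 2326.0.
ε = (ΔQ/ΔP)(P̄/Q̄) = (-180/4)(26.00/2326.0).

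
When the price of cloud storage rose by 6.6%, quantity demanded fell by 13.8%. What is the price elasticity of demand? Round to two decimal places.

ε = %ΔQ / %ΔP = (-13.8)/(6.6) = -2.091.

-2.09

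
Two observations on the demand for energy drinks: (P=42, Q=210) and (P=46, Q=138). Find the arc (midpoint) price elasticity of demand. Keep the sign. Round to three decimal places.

-4.552

ΔQ = 138 − 210 = -72; ΔP = 46 − 42 = 4.
Midpoints: P̄ = 44.00, Q̄ = 174.0.
ε = (ΔQ/ΔP)(P̄/Q̄) = (-72/4)(44.00/174.0).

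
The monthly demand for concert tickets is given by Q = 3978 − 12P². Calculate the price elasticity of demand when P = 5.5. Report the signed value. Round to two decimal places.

At P = 5.5, Q = 3615.
dQ/dP = −24P = -132.
ε = (dQ/dP)(P/Q) = (-132)(5.5/3615).
|ε| < 1, so demand is inelastic at this price.

-0.20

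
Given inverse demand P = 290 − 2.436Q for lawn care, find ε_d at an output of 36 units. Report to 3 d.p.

At Q = 36, P = 290 − 2.436(36) = 202.30.
dP/dQ = −2.436, so dQ/dP = 1/(−2.436) = -0.411.
ε = (dQ/dP)(P/Q) = (-0.411)(202.30/36).

-2.307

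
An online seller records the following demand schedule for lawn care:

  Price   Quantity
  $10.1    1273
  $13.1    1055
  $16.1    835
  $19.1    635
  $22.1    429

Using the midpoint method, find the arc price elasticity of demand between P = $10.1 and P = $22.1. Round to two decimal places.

At P = 10.1, Q = 1273; at P = 22.1, Q = 429.
ΔQ = -844, ΔP = 12.0. Midpoints: P̄ = 16.10, Q̄ = 851.0.
ε = (ΔQ/ΔP)(P̄/Q̄) = (-844/12.0)(16.10/851.0).

-1.33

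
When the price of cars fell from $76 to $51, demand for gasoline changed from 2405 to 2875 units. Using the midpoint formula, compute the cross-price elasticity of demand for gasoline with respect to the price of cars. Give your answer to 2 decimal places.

ΔQ_x = 2875 − 2405 = 470; ΔP_y = 51 − 76 = -25.
Midpoints: P̄_y = 63.50, Q̄_x = 2640.0.
ε_xy = (ΔQ_x/ΔP_y)(P̄_y/Q̄_x) = (470/-25)(63.50/2640.0).

-0.45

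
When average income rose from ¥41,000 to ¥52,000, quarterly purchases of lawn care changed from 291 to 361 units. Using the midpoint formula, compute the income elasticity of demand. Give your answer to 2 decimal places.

ΔQ = 70, ΔI = 11000. Midpoints: Ī = 46,500, Q̄ = 326.0.
ε_I = (ΔQ/ΔI)(Ī/Q̄) = (70/11000)(46500/326.0).

0.91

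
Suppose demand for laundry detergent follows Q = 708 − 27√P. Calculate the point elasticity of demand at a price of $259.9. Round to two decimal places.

-0.80

At P = 259.9, Q = 272.722.
dQ/dP = −27/(2√P) = -0.837.
ε = (dQ/dP)(P/Q) = (-0.837)(259.9/272.722).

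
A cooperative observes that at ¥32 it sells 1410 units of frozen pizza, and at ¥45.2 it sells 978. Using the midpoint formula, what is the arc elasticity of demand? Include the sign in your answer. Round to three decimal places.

ΔQ = 978 − 1410 = -432; ΔP = 45.2 − 32 = 13.2.
Midpoints: P̄ = 38.60, Q̄ = 1194.0.
ε = (ΔQ/ΔP)(P̄/Q̄) = (-432/13.2)(38.60/1194.0).

-1.058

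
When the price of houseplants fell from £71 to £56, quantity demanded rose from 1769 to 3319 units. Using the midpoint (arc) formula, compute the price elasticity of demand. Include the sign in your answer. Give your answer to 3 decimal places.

-2.579

ΔQ = 3319 − 1769 = 1550; ΔP = 56 − 71 = -15.
Midpoints: P̄ = 63.50, Q̄ = 2544.0.
ε = (ΔQ/ΔP)(P̄/Q̄) = (1550/-15)(63.50/2544.0).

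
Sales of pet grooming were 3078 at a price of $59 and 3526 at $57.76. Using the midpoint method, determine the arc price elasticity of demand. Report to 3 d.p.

ΔQ = 3526 − 3078 = 448; ΔP = 57.76 − 59 = -1.24.
Midpoints: P̄ = 58.38, Q̄ = 3302.0.
ε = (ΔQ/ΔP)(P̄/Q̄) = (448/-1.24)(58.38/3302.0).

-6.388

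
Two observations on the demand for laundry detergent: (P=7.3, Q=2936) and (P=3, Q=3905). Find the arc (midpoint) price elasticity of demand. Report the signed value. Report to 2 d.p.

ΔQ = 3905 − 2936 = 969; ΔP = 3 − 7.3 = -4.3.
Midpoints: P̄ = 5.15, Q̄ = 3420.5.
ε = (ΔQ/ΔP)(P̄/Q̄) = (969/-4.3)(5.15/3420.5).

-0.34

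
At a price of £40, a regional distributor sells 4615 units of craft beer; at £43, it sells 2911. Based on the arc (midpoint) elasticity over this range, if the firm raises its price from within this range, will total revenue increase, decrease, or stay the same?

decrease

Arc ε = (-1704/3)(41.50/3763.0) ≈ -6.264.
|ε| = 6.26 > 1, so demand is elastic. A price rise therefore reduces total revenue.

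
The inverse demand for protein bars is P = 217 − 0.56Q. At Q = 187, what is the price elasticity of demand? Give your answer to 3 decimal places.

-1.072

At Q = 187, P = 217 − 0.56(187) = 112.28.
dP/dQ = −0.56, so dQ/dP = 1/(−0.56) = -1.786.
ε = (dQ/dP)(P/Q) = (-1.786)(112.28/187).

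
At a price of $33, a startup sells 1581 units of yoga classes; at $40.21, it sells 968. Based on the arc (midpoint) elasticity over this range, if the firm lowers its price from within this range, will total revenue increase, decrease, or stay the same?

increase

Arc ε = (-613/7.21)(36.61/1274.5) ≈ -2.442.
|ε| = 2.44 > 1, so demand is elastic. A price cut therefore raises total revenue.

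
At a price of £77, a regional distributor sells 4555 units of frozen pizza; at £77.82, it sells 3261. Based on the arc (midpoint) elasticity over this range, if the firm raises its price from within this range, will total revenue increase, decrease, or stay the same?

Arc ε = (-1294/0.82)(77.41/3908.0) ≈ -31.258.
|ε| = 31.26 > 1, so demand is elastic. A price rise therefore reduces total revenue.

decrease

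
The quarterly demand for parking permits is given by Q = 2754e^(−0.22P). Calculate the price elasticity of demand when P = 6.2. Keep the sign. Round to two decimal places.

At P = 6.2, Q = 704.022.
dQ/dP = −0.22·2754e^(−0.22P) = −0.22Q = -154.885.
ε = (dQ/dP)(P/Q) = (-154.885)(6.2/704.022).

-1.36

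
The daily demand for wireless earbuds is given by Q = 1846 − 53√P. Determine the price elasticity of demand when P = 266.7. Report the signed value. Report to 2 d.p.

-0.44

At P = 266.7, Q = 980.460.
dQ/dP = −53/(2√P) = -1.623.
ε = (dQ/dP)(P/Q) = (-1.623)(266.7/980.460).
|ε| < 1, so demand is inelastic at this price.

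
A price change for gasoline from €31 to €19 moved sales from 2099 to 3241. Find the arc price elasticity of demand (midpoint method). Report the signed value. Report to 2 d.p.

-0.89

ΔQ = 3241 − 2099 = 1142; ΔP = 19 − 31 = -12.
Midpoints: P̄ = 25.00, Q̄ = 2670.0.
ε = (ΔQ/ΔP)(P̄/Q̄) = (1142/-12)(25.00/2670.0).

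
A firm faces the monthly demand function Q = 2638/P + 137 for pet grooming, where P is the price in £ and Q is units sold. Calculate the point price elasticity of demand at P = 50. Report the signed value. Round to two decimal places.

At P = 50, Q = 189.760.
dQ/dP = −2638/P² = -1.055.
ε = (dQ/dP)(P/Q) = (-1.055)(50/189.760).

-0.28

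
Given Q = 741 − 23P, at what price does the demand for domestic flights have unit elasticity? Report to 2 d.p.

For linear demand Q = a − bP, ε = −bP/(a − bP). |ε| = 1 when bP = a − bP, i.e. P = a/(2b).
P = 741/(2·23) = 741/46 = 16.1087.

16.11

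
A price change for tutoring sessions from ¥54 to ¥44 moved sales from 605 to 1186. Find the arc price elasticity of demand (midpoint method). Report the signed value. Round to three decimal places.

ΔQ = 1186 − 605 = 581; ΔP = 44 − 54 = -10.
Midpoints: P̄ = 49.00, Q̄ = 895.5.
ε = (ΔQ/ΔP)(P̄/Q̄) = (581/-10)(49.00/895.5).

-3.179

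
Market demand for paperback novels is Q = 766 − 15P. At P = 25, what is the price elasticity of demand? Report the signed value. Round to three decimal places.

-0.959

At P = 25, Q = 391.
dQ/dP = −15.
ε = (dQ/dP)(P/Q) = (-15)(25/391).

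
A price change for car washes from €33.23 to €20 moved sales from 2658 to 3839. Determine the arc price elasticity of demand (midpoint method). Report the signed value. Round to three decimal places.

-0.731

ΔQ = 3839 − 2658 = 1181; ΔP = 20 − 33.23 = -13.23.
Midpoints: P̄ = 26.61, Q̄ = 3248.5.
ε = (ΔQ/ΔP)(P̄/Q̄) = (1181/-13.23)(26.61/3248.5).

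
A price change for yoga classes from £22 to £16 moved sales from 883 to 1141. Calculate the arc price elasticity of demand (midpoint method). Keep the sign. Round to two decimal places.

ΔQ = 1141 − 883 = 258; ΔP = 16 − 22 = -6.
Midpoints: P̄ = 19.00, Q̄ = 1012.0.
ε = (ΔQ/ΔP)(P̄/Q̄) = (258/-6)(19.00/1012.0).

-0.81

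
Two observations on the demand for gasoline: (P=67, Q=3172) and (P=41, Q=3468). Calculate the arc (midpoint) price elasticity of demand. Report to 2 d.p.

ΔQ = 3468 − 3172 = 296; ΔP = 41 − 67 = -26.
Midpoints: P̄ = 54.00, Q̄ = 3320.0.
ε = (ΔQ/ΔP)(P̄/Q̄) = (296/-26)(54.00/3320.0).

-0.19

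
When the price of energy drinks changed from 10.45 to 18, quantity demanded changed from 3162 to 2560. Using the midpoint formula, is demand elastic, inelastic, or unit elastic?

inelastic

Arc ε ≈ -0.396.
|ε| = 0.40 < 1.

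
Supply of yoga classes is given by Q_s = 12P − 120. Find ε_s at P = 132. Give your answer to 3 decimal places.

At P = 132, Q_s = 1464.
dQ_s/dP = 12.
ε_s = (dQ_s/dP)(P/Q_s) = (12)(132/1464).

1.082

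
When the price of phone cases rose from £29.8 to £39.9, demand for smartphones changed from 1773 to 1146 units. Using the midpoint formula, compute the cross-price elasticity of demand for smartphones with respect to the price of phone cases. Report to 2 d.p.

ΔQ_x = 1146 − 1773 = -627; ΔP_y = 39.9 − 29.8 = 10.1.
Midpoints: P̄_y = 34.85, Q̄_x = 1459.5.
ε_xy = (ΔQ_x/ΔP_y)(P̄_y/Q̄_x) = (-627/10.1)(34.85/1459.5).

-1.48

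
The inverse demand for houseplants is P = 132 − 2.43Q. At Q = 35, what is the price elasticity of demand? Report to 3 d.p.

At Q = 35, P = 132 − 2.43(35) = 46.95.
dP/dQ = −2.43, so dQ/dP = 1/(−2.43) = -0.412.
ε = (dQ/dP)(P/Q) = (-0.412)(46.95/35).

-0.552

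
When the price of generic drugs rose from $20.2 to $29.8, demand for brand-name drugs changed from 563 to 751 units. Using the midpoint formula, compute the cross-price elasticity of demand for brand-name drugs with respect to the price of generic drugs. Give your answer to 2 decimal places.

0.75

ΔQ_x = 751 − 563 = 188; ΔP_y = 29.8 − 20.2 = 9.6.
Midpoints: P̄_y = 25.00, Q̄_x = 657.0.
ε_xy = (ΔQ_x/ΔP_y)(P̄_y/Q̄_x) = (188/9.6)(25.00/657.0).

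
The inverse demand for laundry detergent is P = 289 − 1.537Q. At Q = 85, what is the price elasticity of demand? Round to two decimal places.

-1.21

At Q = 85, P = 289 − 1.537(85) = 158.36.
dP/dQ = −1.537, so dQ/dP = 1/(−1.537) = -0.651.
ε = (dQ/dP)(P/Q) = (-0.651)(158.36/85).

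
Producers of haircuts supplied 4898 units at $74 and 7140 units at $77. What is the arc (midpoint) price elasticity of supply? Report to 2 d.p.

ΔQ = 7140 − 4898 = 2242; ΔP = 77 − 74 = 3.
Midpoints: P̄ = 75.50, Q̄ = 6019.0.
ε_s = (ΔQ/ΔP)(P̄/Q̄) = (2242/3)(75.50/6019.0).

9.37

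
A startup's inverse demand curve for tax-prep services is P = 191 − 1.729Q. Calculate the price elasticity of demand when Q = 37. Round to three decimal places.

At Q = 37, P = 191 − 1.729(37) = 127.03.
dP/dQ = −1.729, so dQ/dP = 1/(−1.729) = -0.578.
ε = (dQ/dP)(P/Q) = (-0.578)(127.03/37).

-1.986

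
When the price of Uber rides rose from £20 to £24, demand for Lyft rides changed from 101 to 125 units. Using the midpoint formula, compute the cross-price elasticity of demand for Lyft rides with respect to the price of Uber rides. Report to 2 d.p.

1.17

ΔQ_x = 125 − 101 = 24; ΔP_y = 24 − 20 = 4.
Midpoints: P̄_y = 22.00, Q̄_x = 113.0.
ε_xy = (ΔQ_x/ΔP_y)(P̄_y/Q̄_x) = (24/4)(22.00/113.0).
ε_xy > 0, so the goods are substitutes.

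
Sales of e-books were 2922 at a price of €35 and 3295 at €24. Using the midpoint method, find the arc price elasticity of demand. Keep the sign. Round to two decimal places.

ΔQ = 3295 − 2922 = 373; ΔP = 24 − 35 = -11.
Midpoints: P̄ = 29.50, Q̄ = 3108.5.
ε = (ΔQ/ΔP)(P̄/Q̄) = (373/-11)(29.50/3108.5).

-0.32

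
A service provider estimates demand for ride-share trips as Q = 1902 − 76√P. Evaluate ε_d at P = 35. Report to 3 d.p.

-0.155

At P = 35, Q = 1452.378.
dQ/dP = −76/(2√P) = -6.423.
ε = (dQ/dP)(P/Q) = (-6.423)(35/1452.378).
|ε| < 1, so demand is inelastic at this price.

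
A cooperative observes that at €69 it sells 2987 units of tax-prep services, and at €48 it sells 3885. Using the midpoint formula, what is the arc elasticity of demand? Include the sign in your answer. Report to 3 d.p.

ΔQ = 3885 − 2987 = 898; ΔP = 48 − 69 = -21.
Midpoints: P̄ = 58.50, Q̄ = 3436.0.
ε = (ΔQ/ΔP)(P̄/Q̄) = (898/-21)(58.50/3436.0).

-0.728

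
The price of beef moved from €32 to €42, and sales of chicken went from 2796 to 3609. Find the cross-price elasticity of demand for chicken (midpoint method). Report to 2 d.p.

ΔQ_x = 3609 − 2796 = 813; ΔP_y = 42 − 32 = 10.
Midpoints: P̄_y = 37.00, Q̄_x = 3202.5.
ε_xy = (ΔQ_x/ΔP_y)(P̄_y/Q̄_x) = (813/10)(37.00/3202.5).
ε_xy > 0, so the goods are substitutes.

0.94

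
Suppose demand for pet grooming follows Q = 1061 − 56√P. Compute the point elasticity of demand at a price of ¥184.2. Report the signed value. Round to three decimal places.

At P = 184.2, Q = 300.966.
dQ/dP = −56/(2√P) = -2.063.
ε = (dQ/dP)(P/Q) = (-2.063)(184.2/300.966).

-1.263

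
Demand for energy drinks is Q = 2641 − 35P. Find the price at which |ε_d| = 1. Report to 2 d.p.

37.73

For linear demand Q = a − bP, ε = −bP/(a − bP). |ε| = 1 when bP = a − bP, i.e. P = a/(2b).
P = 2641/(2·35) = 2641/70 = 37.7286.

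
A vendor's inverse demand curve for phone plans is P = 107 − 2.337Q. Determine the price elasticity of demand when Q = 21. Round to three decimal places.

-1.180

At Q = 21, P = 107 − 2.337(21) = 57.92.
dP/dQ = −2.337, so dQ/dP = 1/(−2.337) = -0.428.
ε = (dQ/dP)(P/Q) = (-0.428)(57.92/21).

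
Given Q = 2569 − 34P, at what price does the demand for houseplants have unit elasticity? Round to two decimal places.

37.78

For linear demand Q = a − bP, ε = −bP/(a − bP). |ε| = 1 when bP = a − bP, i.e. P = a/(2b).
P = 2569/(2·34) = 2569/68 = 37.7794.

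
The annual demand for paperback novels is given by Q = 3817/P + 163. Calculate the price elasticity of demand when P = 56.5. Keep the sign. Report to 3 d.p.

-0.293

At P = 56.5, Q = 230.558.
dQ/dP = −3817/P² = -1.196.
ε = (dQ/dP)(P/Q) = (-1.196)(56.5/230.558).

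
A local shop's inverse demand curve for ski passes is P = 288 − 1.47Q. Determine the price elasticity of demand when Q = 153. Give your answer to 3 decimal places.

-0.281

At Q = 153, P = 288 − 1.47(153) = 63.09.
dP/dQ = −1.47, so dQ/dP = 1/(−1.47) = -0.680.
ε = (dQ/dP)(P/Q) = (-0.680)(63.09/153).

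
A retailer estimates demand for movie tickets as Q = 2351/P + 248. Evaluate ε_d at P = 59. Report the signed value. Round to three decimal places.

At P = 59, Q = 287.847.
dQ/dP = −2351/P² = -0.675.
ε = (dQ/dP)(P/Q) = (-0.675)(59/287.847).

-0.138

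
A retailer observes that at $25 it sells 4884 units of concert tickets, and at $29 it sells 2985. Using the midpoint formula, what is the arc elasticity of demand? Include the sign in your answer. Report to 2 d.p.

-3.26

ΔQ = 2985 − 4884 = -1899; ΔP = 29 − 25 = 4.
Midpoints: P̄ = 27.00, Q̄ = 3934.5.
ε = (ΔQ/ΔP)(P̄/Q̄) = (-1899/4)(27.00/3934.5).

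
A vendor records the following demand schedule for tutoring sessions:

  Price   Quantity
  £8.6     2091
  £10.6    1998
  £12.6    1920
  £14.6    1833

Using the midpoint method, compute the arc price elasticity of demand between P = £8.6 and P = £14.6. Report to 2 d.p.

-0.25

At P = 8.6, Q = 2091; at P = 14.6, Q = 1833.
ΔQ = -258, ΔP = 6.0. Midpoints: P̄ = 11.60, Q̄ = 1962.0.
ε = (ΔQ/ΔP)(P̄/Q̄) = (-258/6.0)(11.60/1962.0).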